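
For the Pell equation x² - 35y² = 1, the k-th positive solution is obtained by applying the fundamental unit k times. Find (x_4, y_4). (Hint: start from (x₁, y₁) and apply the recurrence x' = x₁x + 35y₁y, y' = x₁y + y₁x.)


Step 1: Find the fundamental solution (x₁, y₁) of x² - 35y² = 1.
  Expand √35 as a continued fraction. a₀ = ⌊√35⌋ = 5; iterate m_{k+1} = d_k·a_k − m_k, d_{k+1} = (35 − m_{k+1}²)/d_k, a_{k+1} = ⌊(a₀ + m_{k+1})/d_{k+1}⌋ (starting m₀ = 0, d₀ = 1), with convergents p_k = a_k·p_{k-1} + p_{k-2}, q_k = a_k·q_{k-1} + q_{k-2} (p₋₁ = 1, q₋₁ = 0):
  k = 0: a₀ = 5; p₀/q₀ = 5/1; p₀² − 35·q₀² = 25 − 35 = -10.
  k = 1: m = 5, d = 10, a = ⌊(5 + 5)/10⌋ = 1; p/q = (1·5 + 1)/(1·1 + 0) = 6/1; p² − 35·q² = 36 − 35 = 1.
  The first convergent with p² − 35·q² = 1 gives the fundamental solution (x₁, y₁) = (6, 1).
Step 2: Apply the recurrence (x_{n+1}, y_{n+1}) = (x₁x_n + 35y₁y_n, x₁y_n + y₁x_n) repeatedly.
  From (x_1, y_1) = (6, 1): x_2 = 6·6 + 35·1·1 = 71; y_2 = 6·1 + 1·6 = 12.
  From (x_2, y_2) = (71, 12): x_3 = 6·71 + 35·1·12 = 846; y_3 = 6·12 + 1·71 = 143.
  From (x_3, y_3) = (846, 143): x_4 = 6·846 + 35·1·143 = 10081; y_4 = 6·143 + 1·846 = 1704.
Step 3: Verify x_4² - 35·y_4² = 101626561 - 101626560 = 1 (should be 1). ✓

(x_1, y_1) = (6, 1); (x_4, y_4) = (10081, 1704).


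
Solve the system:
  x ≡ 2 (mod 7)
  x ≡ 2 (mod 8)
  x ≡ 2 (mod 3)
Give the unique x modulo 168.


Moduli 7, 8, 3 are pairwise coprime; by CRT there is a unique solution modulo M = 7 · 8 · 3 = 168.
Solve pairwise, accumulating the modulus:
  Start with x ≡ 2 (mod 7).
  Combine with x ≡ 2 (mod 8): since gcd(7, 8) = 1, we get a unique residue mod 56.
    Write x = 2 + 7·t and substitute into x ≡ 2 (mod 8): 7·t ≡ 2 − 2 = 0 (mod 8).
    The inverse of 7 mod 8 is 7 (since 7·7 = 49 = 6·8 + 1), so t ≡ 7·0 = 0 ≡ 0 (mod 8).
    Then x = 2 + 7·0 = 2, valid modulo lcm(7, 8) = 56: x ≡ 2 (mod 56).
  Combine with x ≡ 2 (mod 3): since gcd(56, 3) = 1, we get a unique residue mod 168.
    Write x = 2 + 56·t and substitute into x ≡ 2 (mod 3): 56·t ≡ 2 − 2 = 0 (mod 3).
    Reduce coefficients mod 3: 2·t ≡ 0 (mod 3).
    The inverse of 2 mod 3 is 2 (since 2·2 = 4 = 1·3 + 1), so t ≡ 2·0 = 0 ≡ 0 (mod 3).
    Then x = 2 + 56·0 = 2, valid modulo lcm(56, 3) = 168: x ≡ 2 (mod 168).
Verify: 2 mod 7 = 2 ✓, 2 mod 8 = 2 ✓, 2 mod 3 = 2 ✓.

x ≡ 2 (mod 168).


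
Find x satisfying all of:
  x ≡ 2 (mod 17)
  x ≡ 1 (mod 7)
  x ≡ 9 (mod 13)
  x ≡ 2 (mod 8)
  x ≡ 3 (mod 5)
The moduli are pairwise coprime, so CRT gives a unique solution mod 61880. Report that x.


Product of moduli M = 17 · 7 · 13 · 8 · 5 = 61880.
Merge one congruence at a time:
  Start: x ≡ 2 (mod 17).
  Combine with x ≡ 1 (mod 7); new modulus lcm = 119.
    Write x = 2 + 17·t and substitute into x ≡ 1 (mod 7): 17·t ≡ 1 − 2 = -1 (mod 7).
    Reduce coefficients mod 7: 3·t ≡ 6 (mod 7).
    The inverse of 3 mod 7 is 5 (since 3·5 = 15 = 2·7 + 1), so t ≡ 5·6 = 30 ≡ 2 (mod 7).
    Then x = 2 + 17·2 = 36, valid modulo lcm(17, 7) = 119: x ≡ 36 (mod 119).
  Combine with x ≡ 9 (mod 13); new modulus lcm = 1547.
    Write x = 36 + 119·t and substitute into x ≡ 9 (mod 13): 119·t ≡ 9 − 36 = -27 (mod 13).
    Reduce coefficients mod 13: 2·t ≡ 12 (mod 13).
    The inverse of 2 mod 13 is 7 (since 2·7 = 14 = 1·13 + 1), so t ≡ 7·12 = 84 ≡ 6 (mod 13).
    Then x = 36 + 119·6 = 750, valid modulo lcm(119, 13) = 1547: x ≡ 750 (mod 1547).
  Combine with x ≡ 2 (mod 8); new modulus lcm = 12376.
    Write x = 750 + 1547·t and substitute into x ≡ 2 (mod 8): 1547·t ≡ 2 − 750 = -748 (mod 8).
    Reduce coefficients mod 8: 3·t ≡ 4 (mod 8).
    The inverse of 3 mod 8 is 3 (since 3·3 = 9 = 1·8 + 1), so t ≡ 3·4 = 12 ≡ 4 (mod 8).
    Then x = 750 + 1547·4 = 6938, valid modulo lcm(1547, 8) = 12376: x ≡ 6938 (mod 12376).
  Combine with x ≡ 3 (mod 5); new modulus lcm = 61880.
    Write x = 6938 + 12376·t and substitute into x ≡ 3 (mod 5): 12376·t ≡ 3 − 6938 = -6935 (mod 5).
    Reduce coefficients mod 5: 1·t ≡ 0 (mod 5).
    So t ≡ 0 (mod 5).
    Then x = 6938 + 12376·0 = 6938, valid modulo lcm(12376, 5) = 61880: x ≡ 6938 (mod 61880).
Verify against each original: 6938 mod 17 = 2, 6938 mod 7 = 1, 6938 mod 13 = 9, 6938 mod 8 = 2, 6938 mod 5 = 3.

x ≡ 6938 (mod 61880).


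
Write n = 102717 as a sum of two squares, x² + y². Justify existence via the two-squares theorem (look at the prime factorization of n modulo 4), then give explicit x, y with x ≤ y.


Step 1: Factor n = 102717 = 3^2 · 101 · 113.
Step 2: Check the mod-4 condition on each prime factor: 3 ≡ 3 (mod 4), exponent 2 (must be even); 101 ≡ 1 (mod 4), exponent 1; 113 ≡ 1 (mod 4), exponent 1.
All primes ≡ 3 (mod 4) appear to even exponent (or don't appear), so by the two-squares theorem n IS expressible as a sum of two squares.
Step 3: Build a representation. Group n = k² · m with k = 3 and m = 101 · 113 = 11413 (a product of primes ≡ 1 (mod 4)); a representation of m scales to one of n via (k·x)² + (k·y)² = k²(x² + y²). Each prime p ≡ 1 (mod 4) is itself a sum of two squares; find a² by testing p − a² for a perfect square:
  101: 101 − 1² = 100 = 10² ⇒ 101 = 1² + 10².
  113: 113 − 1² = 112, 113 − 2² = 109, 113 − 3² = 104, 113 − 4² = 97, 113 − 5² = 88, 113 − 6² = 77, 113 − 7² = 64 = 8² ⇒ 113 = 7² + 8².
  Combine using the Brahmagupta–Fibonacci identity (a² + b²)(c² + d²) = (ac − bd)² + (ad + bc)² = (ac + bd)² + (ad − bc)²:
  101 · 113 = 11413: from (1² + 10²)(7² + 8²), take (1·7 − 10·8, 1·8 + 10·7) = (7 − 80, 8 + 70) = (-73, 78); dropping signs (only squares matter) gives (73, 78); check 73² + 78² = 5329 + 6084 = 11413 ✓.
  Scale by k = 3: (3·73, 3·78) = (219, 234).
Step 4: Order so x ≤ y and verify: 219² + 234² = 47961 + 54756 = 102717 = n. ✓

n = 102717 = 219² + 234² (one valid representation with x ≤ y).


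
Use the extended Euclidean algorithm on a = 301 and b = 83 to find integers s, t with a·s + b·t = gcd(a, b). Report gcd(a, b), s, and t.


Euclidean algorithm on (301, 83) — divide until remainder is 0:
  301 = 3 · 83 + 52
  83 = 1 · 52 + 31
  52 = 1 · 31 + 21
  31 = 1 · 21 + 10
  21 = 2 · 10 + 1
  10 = 10 · 1 + 0
gcd(301, 83) = 1.
Track Bezout coefficients alongside the remainders: start with r₀ = 301 = a·1 + b·0 (s = 1, t = 0) and r₁ = 83 = a·0 + b·1 (s = 0, t = 1); each new remainder r_{k+1} = r_{k-1} − q_k·r_k inherits s_{k+1} = s_{k-1} − q_k·s_k, t_{k+1} = t_{k-1} − q_k·t_k, so r_k = a·s_k + b·t_k at every step:
  q = 3: r = 52, s = 1 − 3·0 = 1, t = 0 − 3·1 = -3  (check: 301·1 + 83·(-3) = 52)
  q = 1: r = 31, s = 0 − 1·1 = -1, t = 1 − 1·(-3) = 4  (check: 301·(-1) + 83·4 = 31)
  q = 1: r = 21, s = 1 − 1·(-1) = 2, t = -3 − 1·4 = -7  (check: 301·2 + 83·(-7) = 21)
  q = 1: r = 10, s = -1 − 1·2 = -3, t = 4 − 1·(-7) = 11  (check: 301·(-3) + 83·11 = 10)
  q = 2: r = 1, s = 2 − 2·(-3) = 8, t = -7 − 2·11 = -29  (check: 301·8 + 83·(-29) = 1)
The row with r = 1 (the gcd) gives the Bezout coefficients s = 8, t = -29.
Result: 301 · (8) + 83 · (-29) = 1.

gcd(301, 83) = 1; s = 8, t = -29 (check: 301·8 + 83·(-29) = 1).


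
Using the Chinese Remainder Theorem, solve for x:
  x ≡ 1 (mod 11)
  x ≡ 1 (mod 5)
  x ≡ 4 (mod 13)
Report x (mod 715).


Moduli 11, 5, 13 are pairwise coprime; by CRT there is a unique solution modulo M = 11 · 5 · 13 = 715.
Solve pairwise, accumulating the modulus:
  Start with x ≡ 1 (mod 11).
  Combine with x ≡ 1 (mod 5): since gcd(11, 5) = 1, we get a unique residue mod 55.
    Write x = 1 + 11·t and substitute into x ≡ 1 (mod 5): 11·t ≡ 1 − 1 = 0 (mod 5).
    Reduce coefficients mod 5: 1·t ≡ 0 (mod 5).
    So t ≡ 0 (mod 5).
    Then x = 1 + 11·0 = 1, valid modulo lcm(11, 5) = 55: x ≡ 1 (mod 55).
  Combine with x ≡ 4 (mod 13): since gcd(55, 13) = 1, we get a unique residue mod 715.
    Write x = 1 + 55·t and substitute into x ≡ 4 (mod 13): 55·t ≡ 4 − 1 = 3 (mod 13).
    Reduce coefficients mod 13: 3·t ≡ 3 (mod 13).
    The inverse of 3 mod 13 is 9 (since 3·9 = 27 = 2·13 + 1), so t ≡ 9·3 = 27 ≡ 1 (mod 13).
    Then x = 1 + 55·1 = 56, valid modulo lcm(55, 13) = 715: x ≡ 56 (mod 715).
Verify: 56 mod 11 = 1 ✓, 56 mod 5 = 1 ✓, 56 mod 13 = 4 ✓.

x ≡ 56 (mod 715).


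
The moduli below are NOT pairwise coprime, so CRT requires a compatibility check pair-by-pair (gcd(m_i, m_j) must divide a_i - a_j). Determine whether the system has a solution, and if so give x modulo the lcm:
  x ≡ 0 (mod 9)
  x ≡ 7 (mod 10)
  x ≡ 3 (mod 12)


Moduli 9, 10, 12 are not pairwise coprime, so CRT works modulo lcm(m_i) when all pairwise compatibility conditions hold.
Pairwise compatibility: gcd(m_i, m_j) must divide a_i - a_j for every pair.
Merge one congruence at a time:
  Start: x ≡ 0 (mod 9).
  Combine with x ≡ 7 (mod 10): gcd(9, 10) = 1; 7 - 0 = 7, which IS divisible by 1, so compatible.
    Write x = 0 + 9·t and substitute into x ≡ 7 (mod 10): 9·t ≡ 7 − 0 = 7 (mod 10).
    The inverse of 9 mod 10 is 9 (since 9·9 = 81 = 8·10 + 1), so t ≡ 9·7 = 63 ≡ 3 (mod 10).
    Then x = 0 + 9·3 = 27, valid modulo lcm(9, 10) = 90: x ≡ 27 (mod 90).
  Combine with x ≡ 3 (mod 12): gcd(90, 12) = 6; 3 - 27 = -24, which IS divisible by 6, so compatible.
    Write x = 27 + 90·t and substitute into x ≡ 3 (mod 12): 90·t ≡ 3 − 27 = -24 (mod 12).
    Divide the congruence (and modulus) by g = 6: 15·t ≡ -4 (mod 2).
    Reduce coefficients mod 2: 1·t ≡ 0 (mod 2).
    So t ≡ 0 (mod 2).
    Then x = 27 + 90·0 = 27, valid modulo lcm(90, 12) = 180: x ≡ 27 (mod 180).
Verify: 27 mod 9 = 0, 27 mod 10 = 7, 27 mod 12 = 3.

x ≡ 27 (mod 180).


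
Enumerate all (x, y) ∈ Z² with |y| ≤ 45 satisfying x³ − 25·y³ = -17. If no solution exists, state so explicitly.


The equation is x³ - 25y³ = -17. For fixed y, x³ = 25·y³ − 17, so a solution requires the RHS to be a perfect cube.
Strategy: iterate y from -45 to 45, compute RHS = 25·y³ − 17, and check whether it is a (positive or negative) perfect cube.
Check small values of y:
  y = 0: RHS = -17 is not a perfect cube.
  y = 1: RHS = 8 = (2)³ ⇒ x = 2 works.
  y = -1: RHS = -42 is not a perfect cube.
  y = 2: RHS = 183 is not a perfect cube.
  y = -2: RHS = -217 is not a perfect cube.
  y = 3: RHS = 658 is not a perfect cube.
  y = -3: RHS = -692 is not a perfect cube.
Continuing the search up to |y| = 45 finds no further solutions beyond those listed.
Collected solutions: (2, 1).

Solutions (with |y| ≤ 45): (2, 1).


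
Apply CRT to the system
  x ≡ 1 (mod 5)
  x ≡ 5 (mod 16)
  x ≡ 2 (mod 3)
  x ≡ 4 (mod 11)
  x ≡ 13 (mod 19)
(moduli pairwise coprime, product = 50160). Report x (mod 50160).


Product of moduli M = 5 · 16 · 3 · 11 · 19 = 50160.
Merge one congruence at a time:
  Start: x ≡ 1 (mod 5).
  Combine with x ≡ 5 (mod 16); new modulus lcm = 80.
    Write x = 1 + 5·t and substitute into x ≡ 5 (mod 16): 5·t ≡ 5 − 1 = 4 (mod 16).
    The inverse of 5 mod 16 is 13 (since 5·13 = 65 = 4·16 + 1), so t ≡ 13·4 = 52 ≡ 4 (mod 16).
    Then x = 1 + 5·4 = 21, valid modulo lcm(5, 16) = 80: x ≡ 21 (mod 80).
  Combine with x ≡ 2 (mod 3); new modulus lcm = 240.
    Write x = 21 + 80·t and substitute into x ≡ 2 (mod 3): 80·t ≡ 2 − 21 = -19 (mod 3).
    Reduce coefficients mod 3: 2·t ≡ 2 (mod 3).
    The inverse of 2 mod 3 is 2 (since 2·2 = 4 = 1·3 + 1), so t ≡ 2·2 = 4 ≡ 1 (mod 3).
    Then x = 21 + 80·1 = 101, valid modulo lcm(80, 3) = 240: x ≡ 101 (mod 240).
  Combine with x ≡ 4 (mod 11); new modulus lcm = 2640.
    Write x = 101 + 240·t and substitute into x ≡ 4 (mod 11): 240·t ≡ 4 − 101 = -97 (mod 11).
    Reduce coefficients mod 11: 9·t ≡ 2 (mod 11).
    The inverse of 9 mod 11 is 5 (since 9·5 = 45 = 4·11 + 1), so t ≡ 5·2 = 10 ≡ 10 (mod 11).
    Then x = 101 + 240·10 = 2501, valid modulo lcm(240, 11) = 2640: x ≡ 2501 (mod 2640).
  Combine with x ≡ 13 (mod 19); new modulus lcm = 50160.
    Write x = 2501 + 2640·t and substitute into x ≡ 13 (mod 19): 2640·t ≡ 13 − 2501 = -2488 (mod 19).
    Reduce coefficients mod 19: 18·t ≡ 1 (mod 19).
    The inverse of 18 mod 19 is 18 (since 18·18 = 324 = 17·19 + 1), so t ≡ 18·1 = 18 ≡ 18 (mod 19).
    Then x = 2501 + 2640·18 = 50021, valid modulo lcm(2640, 19) = 50160: x ≡ 50021 (mod 50160).
Verify against each original: 50021 mod 5 = 1, 50021 mod 16 = 5, 50021 mod 3 = 2, 50021 mod 11 = 4, 50021 mod 19 = 13.

x ≡ 50021 (mod 50160).


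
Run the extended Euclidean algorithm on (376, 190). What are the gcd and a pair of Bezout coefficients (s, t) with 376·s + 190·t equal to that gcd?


Euclidean algorithm on (376, 190) — divide until remainder is 0:
  376 = 1 · 190 + 186
  190 = 1 · 186 + 4
  186 = 46 · 4 + 2
  4 = 2 · 2 + 0
gcd(376, 190) = 2.
Track Bezout coefficients alongside the remainders: start with r₀ = 376 = a·1 + b·0 (s = 1, t = 0) and r₁ = 190 = a·0 + b·1 (s = 0, t = 1); each new remainder r_{k+1} = r_{k-1} − q_k·r_k inherits s_{k+1} = s_{k-1} − q_k·s_k, t_{k+1} = t_{k-1} − q_k·t_k, so r_k = a·s_k + b·t_k at every step:
  q = 1: r = 186, s = 1 − 1·0 = 1, t = 0 − 1·1 = -1  (check: 376·1 + 190·(-1) = 186)
  q = 1: r = 4, s = 0 − 1·1 = -1, t = 1 − 1·(-1) = 2  (check: 376·(-1) + 190·2 = 4)
  q = 46: r = 2, s = 1 − 46·(-1) = 47, t = -1 − 46·2 = -93  (check: 376·47 + 190·(-93) = 2)
The row with r = 2 (the gcd) gives the Bezout coefficients s = 47, t = -93.
Result: 376 · (47) + 190 · (-93) = 2.

gcd(376, 190) = 2; s = 47, t = -93 (check: 376·47 + 190·(-93) = 2).


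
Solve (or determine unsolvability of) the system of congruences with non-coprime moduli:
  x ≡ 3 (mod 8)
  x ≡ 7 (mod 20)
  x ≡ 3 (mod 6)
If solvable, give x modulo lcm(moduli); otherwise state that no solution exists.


Moduli 8, 20, 6 are not pairwise coprime, so CRT works modulo lcm(m_i) when all pairwise compatibility conditions hold.
Pairwise compatibility: gcd(m_i, m_j) must divide a_i - a_j for every pair.
Merge one congruence at a time:
  Start: x ≡ 3 (mod 8).
  Combine with x ≡ 7 (mod 20): gcd(8, 20) = 4; 7 - 3 = 4, which IS divisible by 4, so compatible.
    Write x = 3 + 8·t and substitute into x ≡ 7 (mod 20): 8·t ≡ 7 − 3 = 4 (mod 20).
    Divide the congruence (and modulus) by g = 4: 2·t ≡ 1 (mod 5).
    The inverse of 2 mod 5 is 3 (since 2·3 = 6 = 1·5 + 1), so t ≡ 3·1 = 3 ≡ 3 (mod 5).
    Then x = 3 + 8·3 = 27, valid modulo lcm(8, 20) = 40: x ≡ 27 (mod 40).
  Combine with x ≡ 3 (mod 6): gcd(40, 6) = 2; 3 - 27 = -24, which IS divisible by 2, so compatible.
    Write x = 27 + 40·t and substitute into x ≡ 3 (mod 6): 40·t ≡ 3 − 27 = -24 (mod 6).
    Divide the congruence (and modulus) by g = 2: 20·t ≡ -12 (mod 3).
    Reduce coefficients mod 3: 2·t ≡ 0 (mod 3).
    The inverse of 2 mod 3 is 2 (since 2·2 = 4 = 1·3 + 1), so t ≡ 2·0 = 0 ≡ 0 (mod 3).
    Then x = 27 + 40·0 = 27, valid modulo lcm(40, 6) = 120: x ≡ 27 (mod 120).
Verify: 27 mod 8 = 3, 27 mod 20 = 7, 27 mod 6 = 3.

x ≡ 27 (mod 120).


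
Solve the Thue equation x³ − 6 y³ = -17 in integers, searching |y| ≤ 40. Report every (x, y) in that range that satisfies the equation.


The equation is x³ - 6y³ = -17. For fixed y, x³ = 6·y³ − 17, so a solution requires the RHS to be a perfect cube.
Strategy: iterate y from -40 to 40, compute RHS = 6·y³ − 17, and check whether it is a (positive or negative) perfect cube.
Check small values of y:
  y = 0: RHS = -17 is not a perfect cube.
  y = 1: RHS = -11 is not a perfect cube.
  y = -1: RHS = -23 is not a perfect cube.
  y = 2: RHS = 31 is not a perfect cube.
  y = -2: RHS = -65 is not a perfect cube.
  y = 3: RHS = 145 is not a perfect cube.
  y = -3: RHS = -179 is not a perfect cube.
Continuing the search up to |y| = 40 finds no solutions either.
No (x, y) in the scanned range satisfies the equation.

No integer solutions with |y| ≤ 40.


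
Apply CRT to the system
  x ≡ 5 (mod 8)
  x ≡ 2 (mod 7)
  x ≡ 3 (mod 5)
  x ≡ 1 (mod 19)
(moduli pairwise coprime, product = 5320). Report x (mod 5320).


Product of moduli M = 8 · 7 · 5 · 19 = 5320.
Merge one congruence at a time:
  Start: x ≡ 5 (mod 8).
  Combine with x ≡ 2 (mod 7); new modulus lcm = 56.
    Write x = 5 + 8·t and substitute into x ≡ 2 (mod 7): 8·t ≡ 2 − 5 = -3 (mod 7).
    Reduce coefficients mod 7: 1·t ≡ 4 (mod 7).
    So t ≡ 4 (mod 7).
    Then x = 5 + 8·4 = 37, valid modulo lcm(8, 7) = 56: x ≡ 37 (mod 56).
  Combine with x ≡ 3 (mod 5); new modulus lcm = 280.
    Write x = 37 + 56·t and substitute into x ≡ 3 (mod 5): 56·t ≡ 3 − 37 = -34 (mod 5).
    Reduce coefficients mod 5: 1·t ≡ 1 (mod 5).
    So t ≡ 1 (mod 5).
    Then x = 37 + 56·1 = 93, valid modulo lcm(56, 5) = 280: x ≡ 93 (mod 280).
  Combine with x ≡ 1 (mod 19); new modulus lcm = 5320.
    Write x = 93 + 280·t and substitute into x ≡ 1 (mod 19): 280·t ≡ 1 − 93 = -92 (mod 19).
    Reduce coefficients mod 19: 14·t ≡ 3 (mod 19).
    The inverse of 14 mod 19 is 15 (since 14·15 = 210 = 11·19 + 1), so t ≡ 15·3 = 45 ≡ 7 (mod 19).
    Then x = 93 + 280·7 = 2053, valid modulo lcm(280, 19) = 5320: x ≡ 2053 (mod 5320).
Verify against each original: 2053 mod 8 = 5, 2053 mod 7 = 2, 2053 mod 5 = 3, 2053 mod 19 = 1.

x ≡ 2053 (mod 5320).


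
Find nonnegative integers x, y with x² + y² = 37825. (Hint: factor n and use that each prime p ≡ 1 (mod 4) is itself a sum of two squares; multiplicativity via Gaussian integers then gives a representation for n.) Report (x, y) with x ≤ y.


Step 1: Factor n = 37825 = 5^2 · 17 · 89.
Step 2: Check the mod-4 condition on each prime factor: 5 ≡ 1 (mod 4), exponent 2; 17 ≡ 1 (mod 4), exponent 1; 89 ≡ 1 (mod 4), exponent 1.
All primes ≡ 3 (mod 4) appear to even exponent (or don't appear), so by the two-squares theorem n IS expressible as a sum of two squares.
Step 3: Build a representation. Group n = k² · m with k = 5 and m = 17 · 89 = 1513 (a product of primes ≡ 1 (mod 4)); a representation of m scales to one of n via (k·x)² + (k·y)² = k²(x² + y²). Each prime p ≡ 1 (mod 4) is itself a sum of two squares; find a² by testing p − a² for a perfect square:
  17: 17 − 1² = 16 = 4² ⇒ 17 = 1² + 4².
  89: 89 − 1² = 88, 89 − 2² = 85, 89 − 3² = 80, 89 − 4² = 73, 89 − 5² = 64 = 8² ⇒ 89 = 5² + 8².
  Combine using the Brahmagupta–Fibonacci identity (a² + b²)(c² + d²) = (ac − bd)² + (ad + bc)² = (ac + bd)² + (ad − bc)²:
  17 · 89 = 1513: from (1² + 4²)(5² + 8²), take (1·5 − 4·8, 1·8 + 4·5) = (5 − 32, 8 + 20) = (-27, 28); dropping signs (only squares matter) gives (27, 28); check 27² + 28² = 729 + 784 = 1513 ✓.
  Scale by k = 5: (5·27, 5·28) = (135, 140).
Step 4: Order so x ≤ y and verify: 135² + 140² = 18225 + 19600 = 37825 = n. ✓

n = 37825 = 135² + 140² (one valid representation with x ≤ y).


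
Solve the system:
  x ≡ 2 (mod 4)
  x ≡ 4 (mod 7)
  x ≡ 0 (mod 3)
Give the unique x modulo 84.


Moduli 4, 7, 3 are pairwise coprime; by CRT there is a unique solution modulo M = 4 · 7 · 3 = 84.
Solve pairwise, accumulating the modulus:
  Start with x ≡ 2 (mod 4).
  Combine with x ≡ 4 (mod 7): since gcd(4, 7) = 1, we get a unique residue mod 28.
    Write x = 2 + 4·t and substitute into x ≡ 4 (mod 7): 4·t ≡ 4 − 2 = 2 (mod 7).
    The inverse of 4 mod 7 is 2 (since 4·2 = 8 = 1·7 + 1), so t ≡ 2·2 = 4 ≡ 4 (mod 7).
    Then x = 2 + 4·4 = 18, valid modulo lcm(4, 7) = 28: x ≡ 18 (mod 28).
  Combine with x ≡ 0 (mod 3): since gcd(28, 3) = 1, we get a unique residue mod 84.
    Write x = 18 + 28·t and substitute into x ≡ 0 (mod 3): 28·t ≡ 0 − 18 = -18 (mod 3).
    Reduce coefficients mod 3: 1·t ≡ 0 (mod 3).
    So t ≡ 0 (mod 3).
    Then x = 18 + 28·0 = 18, valid modulo lcm(28, 3) = 84: x ≡ 18 (mod 84).
Verify: 18 mod 4 = 2 ✓, 18 mod 7 = 4 ✓, 18 mod 3 = 0 ✓.

x ≡ 18 (mod 84).


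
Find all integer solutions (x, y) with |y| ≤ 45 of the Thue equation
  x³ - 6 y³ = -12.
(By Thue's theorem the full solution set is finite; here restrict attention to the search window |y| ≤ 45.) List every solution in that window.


The equation is x³ - 6y³ = -12. For fixed y, x³ = 6·y³ − 12, so a solution requires the RHS to be a perfect cube.
Strategy: iterate y from -45 to 45, compute RHS = 6·y³ − 12, and check whether it is a (positive or negative) perfect cube.
Check small values of y:
  y = 0: RHS = -12 is not a perfect cube.
  y = 1: RHS = -6 is not a perfect cube.
  y = -1: RHS = -18 is not a perfect cube.
  y = 2: RHS = 36 is not a perfect cube.
  y = -2: RHS = -60 is not a perfect cube.
  y = 3: RHS = 150 is not a perfect cube.
  y = -3: RHS = -174 is not a perfect cube.
Continuing the search up to |y| = 45 finds no solutions either.
No (x, y) in the scanned range satisfies the equation.

No integer solutions with |y| ≤ 45.


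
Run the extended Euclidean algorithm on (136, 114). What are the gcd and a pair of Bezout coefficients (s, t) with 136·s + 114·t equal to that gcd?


Euclidean algorithm on (136, 114) — divide until remainder is 0:
  136 = 1 · 114 + 22
  114 = 5 · 22 + 4
  22 = 5 · 4 + 2
  4 = 2 · 2 + 0
gcd(136, 114) = 2.
Track Bezout coefficients alongside the remainders: start with r₀ = 136 = a·1 + b·0 (s = 1, t = 0) and r₁ = 114 = a·0 + b·1 (s = 0, t = 1); each new remainder r_{k+1} = r_{k-1} − q_k·r_k inherits s_{k+1} = s_{k-1} − q_k·s_k, t_{k+1} = t_{k-1} − q_k·t_k, so r_k = a·s_k + b·t_k at every step:
  q = 1: r = 22, s = 1 − 1·0 = 1, t = 0 − 1·1 = -1  (check: 136·1 + 114·(-1) = 22)
  q = 5: r = 4, s = 0 − 5·1 = -5, t = 1 − 5·(-1) = 6  (check: 136·(-5) + 114·6 = 4)
  q = 5: r = 2, s = 1 − 5·(-5) = 26, t = -1 − 5·6 = -31  (check: 136·26 + 114·(-31) = 2)
The row with r = 2 (the gcd) gives the Bezout coefficients s = 26, t = -31.
Result: 136 · (26) + 114 · (-31) = 2.

gcd(136, 114) = 2; s = 26, t = -31 (check: 136·26 + 114·(-31) = 2).


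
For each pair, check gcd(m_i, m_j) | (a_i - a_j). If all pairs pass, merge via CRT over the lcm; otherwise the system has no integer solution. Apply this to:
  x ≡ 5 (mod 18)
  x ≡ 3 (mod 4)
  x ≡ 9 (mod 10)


Moduli 18, 4, 10 are not pairwise coprime, so CRT works modulo lcm(m_i) when all pairwise compatibility conditions hold.
Pairwise compatibility: gcd(m_i, m_j) must divide a_i - a_j for every pair.
Merge one congruence at a time:
  Start: x ≡ 5 (mod 18).
  Combine with x ≡ 3 (mod 4): gcd(18, 4) = 2; 3 - 5 = -2, which IS divisible by 2, so compatible.
    Write x = 5 + 18·t and substitute into x ≡ 3 (mod 4): 18·t ≡ 3 − 5 = -2 (mod 4).
    Divide the congruence (and modulus) by g = 2: 9·t ≡ -1 (mod 2).
    Reduce coefficients mod 2: 1·t ≡ 1 (mod 2).
    So t ≡ 1 (mod 2).
    Then x = 5 + 18·1 = 23, valid modulo lcm(18, 4) = 36: x ≡ 23 (mod 36).
  Combine with x ≡ 9 (mod 10): gcd(36, 10) = 2; 9 - 23 = -14, which IS divisible by 2, so compatible.
    Write x = 23 + 36·t and substitute into x ≡ 9 (mod 10): 36·t ≡ 9 − 23 = -14 (mod 10).
    Divide the congruence (and modulus) by g = 2: 18·t ≡ -7 (mod 5).
    Reduce coefficients mod 5: 3·t ≡ 3 (mod 5).
    The inverse of 3 mod 5 is 2 (since 3·2 = 6 = 1·5 + 1), so t ≡ 2·3 = 6 ≡ 1 (mod 5).
    Then x = 23 + 36·1 = 59, valid modulo lcm(36, 10) = 180: x ≡ 59 (mod 180).
Verify: 59 mod 18 = 5, 59 mod 4 = 3, 59 mod 10 = 9.

x ≡ 59 (mod 180).


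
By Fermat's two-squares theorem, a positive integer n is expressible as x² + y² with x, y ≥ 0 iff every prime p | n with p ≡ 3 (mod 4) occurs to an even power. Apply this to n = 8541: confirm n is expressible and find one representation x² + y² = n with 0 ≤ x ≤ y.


Step 1: Factor n = 8541 = 3^2 · 13 · 73.
Step 2: Check the mod-4 condition on each prime factor: 3 ≡ 3 (mod 4), exponent 2 (must be even); 13 ≡ 1 (mod 4), exponent 1; 73 ≡ 1 (mod 4), exponent 1.
All primes ≡ 3 (mod 4) appear to even exponent (or don't appear), so by the two-squares theorem n IS expressible as a sum of two squares.
Step 3: Build a representation. Group n = k² · m with k = 3 and m = 13 · 73 = 949 (a product of primes ≡ 1 (mod 4)); a representation of m scales to one of n via (k·x)² + (k·y)² = k²(x² + y²). Each prime p ≡ 1 (mod 4) is itself a sum of two squares; find a² by testing p − a² for a perfect square:
  13: 13 − 1² = 12, 13 − 2² = 9 = 3² ⇒ 13 = 2² + 3².
  73: 73 − 1² = 72, 73 − 2² = 69, 73 − 3² = 64 = 8² ⇒ 73 = 3² + 8².
  Combine using the Brahmagupta–Fibonacci identity (a² + b²)(c² + d²) = (ac − bd)² + (ad + bc)² = (ac + bd)² + (ad − bc)²:
  13 · 73 = 949: from (2² + 3²)(3² + 8²), take (2·3 − 3·8, 2·8 + 3·3) = (6 − 24, 16 + 9) = (-18, 25); dropping signs (only squares matter) gives (18, 25); check 18² + 25² = 324 + 625 = 949 ✓.
  Scale by k = 3: (3·18, 3·25) = (54, 75).
Step 4: Order so x ≤ y and verify: 54² + 75² = 2916 + 5625 = 8541 = n. ✓

n = 8541 = 54² + 75² (one valid representation with x ≤ y).


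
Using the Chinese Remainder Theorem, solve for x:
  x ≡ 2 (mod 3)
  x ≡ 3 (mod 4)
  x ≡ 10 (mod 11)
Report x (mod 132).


Moduli 3, 4, 11 are pairwise coprime; by CRT there is a unique solution modulo M = 3 · 4 · 11 = 132.
Solve pairwise, accumulating the modulus:
  Start with x ≡ 2 (mod 3).
  Combine with x ≡ 3 (mod 4): since gcd(3, 4) = 1, we get a unique residue mod 12.
    Write x = 2 + 3·t and substitute into x ≡ 3 (mod 4): 3·t ≡ 3 − 2 = 1 (mod 4).
    The inverse of 3 mod 4 is 3 (since 3·3 = 9 = 2·4 + 1), so t ≡ 3·1 = 3 ≡ 3 (mod 4).
    Then x = 2 + 3·3 = 11, valid modulo lcm(3, 4) = 12: x ≡ 11 (mod 12).
  Combine with x ≡ 10 (mod 11): since gcd(12, 11) = 1, we get a unique residue mod 132.
    Write x = 11 + 12·t and substitute into x ≡ 10 (mod 11): 12·t ≡ 10 − 11 = -1 (mod 11).
    Reduce coefficients mod 11: 1·t ≡ 10 (mod 11).
    So t ≡ 10 (mod 11).
    Then x = 11 + 12·10 = 131, valid modulo lcm(12, 11) = 132: x ≡ 131 (mod 132).
Verify: 131 mod 3 = 2 ✓, 131 mod 4 = 3 ✓, 131 mod 11 = 10 ✓.

x ≡ 131 (mod 132).


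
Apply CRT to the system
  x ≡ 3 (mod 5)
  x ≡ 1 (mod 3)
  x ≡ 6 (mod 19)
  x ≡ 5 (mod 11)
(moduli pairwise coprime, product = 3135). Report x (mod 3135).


Product of moduli M = 5 · 3 · 19 · 11 = 3135.
Merge one congruence at a time:
  Start: x ≡ 3 (mod 5).
  Combine with x ≡ 1 (mod 3); new modulus lcm = 15.
    Write x = 3 + 5·t and substitute into x ≡ 1 (mod 3): 5·t ≡ 1 − 3 = -2 (mod 3).
    Reduce coefficients mod 3: 2·t ≡ 1 (mod 3).
    The inverse of 2 mod 3 is 2 (since 2·2 = 4 = 1·3 + 1), so t ≡ 2·1 = 2 ≡ 2 (mod 3).
    Then x = 3 + 5·2 = 13, valid modulo lcm(5, 3) = 15: x ≡ 13 (mod 15).
  Combine with x ≡ 6 (mod 19); new modulus lcm = 285.
    Write x = 13 + 15·t and substitute into x ≡ 6 (mod 19): 15·t ≡ 6 − 13 = -7 (mod 19).
    Reduce coefficients mod 19: 15·t ≡ 12 (mod 19).
    The inverse of 15 mod 19 is 14 (since 15·14 = 210 = 11·19 + 1), so t ≡ 14·12 = 168 ≡ 16 (mod 19).
    Then x = 13 + 15·16 = 253, valid modulo lcm(15, 19) = 285: x ≡ 253 (mod 285).
  Combine with x ≡ 5 (mod 11); new modulus lcm = 3135.
    Write x = 253 + 285·t and substitute into x ≡ 5 (mod 11): 285·t ≡ 5 − 253 = -248 (mod 11).
    Reduce coefficients mod 11: 10·t ≡ 5 (mod 11).
    The inverse of 10 mod 11 is 10 (since 10·10 = 100 = 9·11 + 1), so t ≡ 10·5 = 50 ≡ 6 (mod 11).
    Then x = 253 + 285·6 = 1963, valid modulo lcm(285, 11) = 3135: x ≡ 1963 (mod 3135).
Verify against each original: 1963 mod 5 = 3, 1963 mod 3 = 1, 1963 mod 19 = 6, 1963 mod 11 = 5.

x ≡ 1963 (mod 3135).


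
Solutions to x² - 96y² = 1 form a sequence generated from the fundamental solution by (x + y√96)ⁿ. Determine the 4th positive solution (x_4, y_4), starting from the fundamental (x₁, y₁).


Step 1: Find the fundamental solution (x₁, y₁) of x² - 96y² = 1.
  Expand √96 as a continued fraction. a₀ = ⌊√96⌋ = 9; iterate m_{k+1} = d_k·a_k − m_k, d_{k+1} = (96 − m_{k+1}²)/d_k, a_{k+1} = ⌊(a₀ + m_{k+1})/d_{k+1}⌋ (starting m₀ = 0, d₀ = 1), with convergents p_k = a_k·p_{k-1} + p_{k-2}, q_k = a_k·q_{k-1} + q_{k-2} (p₋₁ = 1, q₋₁ = 0):
  k = 0: a₀ = 9; p₀/q₀ = 9/1; p₀² − 96·q₀² = 81 − 96 = -15.
  k = 1: m = 9, d = 15, a = ⌊(9 + 9)/15⌋ = 1; p/q = (1·9 + 1)/(1·1 + 0) = 10/1; p² − 96·q² = 100 − 96 = 4.
  k = 2: m = 6, d = 4, a = ⌊(9 + 6)/4⌋ = 3; p/q = (3·10 + 9)/(3·1 + 1) = 39/4; p² − 96·q² = 1521 − 1536 = -15.
  k = 3: m = 6, d = 15, a = ⌊(9 + 6)/15⌋ = 1; p/q = (1·39 + 10)/(1·4 + 1) = 49/5; p² − 96·q² = 2401 − 2400 = 1.
  The first convergent with p² − 96·q² = 1 gives the fundamental solution (x₁, y₁) = (49, 5).
Step 2: Apply the recurrence (x_{n+1}, y_{n+1}) = (x₁x_n + 96y₁y_n, x₁y_n + y₁x_n) repeatedly.
  From (x_1, y_1) = (49, 5): x_2 = 49·49 + 96·5·5 = 4801; y_2 = 49·5 + 5·49 = 490.
  From (x_2, y_2) = (4801, 490): x_3 = 49·4801 + 96·5·490 = 470449; y_3 = 49·490 + 5·4801 = 48015.
  From (x_3, y_3) = (470449, 48015): x_4 = 49·470449 + 96·5·48015 = 46099201; y_4 = 49·48015 + 5·470449 = 4704980.
Step 3: Verify x_4² - 96·y_4² = 2125136332838401 - 2125136332838400 = 1 (should be 1). ✓

(x_1, y_1) = (49, 5); (x_4, y_4) = (46099201, 4704980).


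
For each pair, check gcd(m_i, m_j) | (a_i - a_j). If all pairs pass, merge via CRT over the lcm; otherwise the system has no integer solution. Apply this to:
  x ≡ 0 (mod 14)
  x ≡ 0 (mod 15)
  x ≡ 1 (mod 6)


Moduli 14, 15, 6 are not pairwise coprime, so CRT works modulo lcm(m_i) when all pairwise compatibility conditions hold.
Pairwise compatibility: gcd(m_i, m_j) must divide a_i - a_j for every pair.
Merge one congruence at a time:
  Start: x ≡ 0 (mod 14).
  Combine with x ≡ 0 (mod 15): gcd(14, 15) = 1; 0 - 0 = 0, which IS divisible by 1, so compatible.
    Write x = 0 + 14·t and substitute into x ≡ 0 (mod 15): 14·t ≡ 0 − 0 = 0 (mod 15).
    The inverse of 14 mod 15 is 14 (since 14·14 = 196 = 13·15 + 1), so t ≡ 14·0 = 0 ≡ 0 (mod 15).
    Then x = 0 + 14·0 = 0, valid modulo lcm(14, 15) = 210: x ≡ 0 (mod 210).
  Combine with x ≡ 1 (mod 6): gcd(210, 6) = 6, and 1 - 0 = 1 is NOT divisible by 6.
    ⇒ system is inconsistent (no integer solution).

No solution (the system is inconsistent).


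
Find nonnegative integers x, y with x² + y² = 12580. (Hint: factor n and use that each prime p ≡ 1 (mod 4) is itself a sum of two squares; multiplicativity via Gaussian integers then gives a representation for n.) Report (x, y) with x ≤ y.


Step 1: Factor n = 12580 = 2^2 · 5 · 17 · 37.
Step 2: Check the mod-4 condition on each prime factor: 2 = 2 (special); 5 ≡ 1 (mod 4), exponent 1; 17 ≡ 1 (mod 4), exponent 1; 37 ≡ 1 (mod 4), exponent 1.
All primes ≡ 3 (mod 4) appear to even exponent (or don't appear), so by the two-squares theorem n IS expressible as a sum of two squares.
Step 3: Build a representation. Group n = k² · m with k = 2 and m = 5 · 17 · 37 = 3145 (a product of primes ≡ 1 (mod 4)); a representation of m scales to one of n via (k·x)² + (k·y)² = k²(x² + y²). Each prime p ≡ 1 (mod 4) is itself a sum of two squares; find a² by testing p − a² for a perfect square:
  5: 5 − 1² = 4 = 2² ⇒ 5 = 1² + 2².
  17: 17 − 1² = 16 = 4² ⇒ 17 = 1² + 4².
  37: 37 − 1² = 36 = 6² ⇒ 37 = 1² + 6².
  Combine using the Brahmagupta–Fibonacci identity (a² + b²)(c² + d²) = (ac − bd)² + (ad + bc)² = (ac + bd)² + (ad − bc)²:
  5 · 17 = 85: from (1² + 2²)(1² + 4²), take (1·1 − 2·4, 1·4 + 2·1) = (1 − 8, 4 + 2) = (-7, 6); dropping signs (only squares matter) gives (7, 6); check 7² + 6² = 49 + 36 = 85 ✓.
  85 · 37 = 3145: from (7² + 6²)(1² + 6²), take (7·1 − 6·6, 7·6 + 6·1) = (7 − 36, 42 + 6) = (-29, 48); dropping signs (only squares matter) gives (29, 48); check 29² + 48² = 841 + 2304 = 3145 ✓.
  Scale by k = 2: (2·29, 2·48) = (58, 96).
Step 4: Order so x ≤ y and verify: 58² + 96² = 3364 + 9216 = 12580 = n. ✓

n = 12580 = 58² + 96² (one valid representation with x ≤ y).


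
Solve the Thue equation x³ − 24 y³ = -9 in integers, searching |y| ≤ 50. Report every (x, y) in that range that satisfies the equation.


The equation is x³ - 24y³ = -9. For fixed y, x³ = 24·y³ − 9, so a solution requires the RHS to be a perfect cube.
Strategy: iterate y from -50 to 50, compute RHS = 24·y³ − 9, and check whether it is a (positive or negative) perfect cube.
Check small values of y:
  y = 0: RHS = -9 is not a perfect cube.
  y = 1: RHS = 15 is not a perfect cube.
  y = -1: RHS = -33 is not a perfect cube.
  y = 2: RHS = 183 is not a perfect cube.
  y = -2: RHS = -201 is not a perfect cube.
  y = 3: RHS = 639 is not a perfect cube.
  y = -3: RHS = -657 is not a perfect cube.
Continuing the search up to |y| = 50 finds no solutions either.
No (x, y) in the scanned range satisfies the equation.

No integer solutions with |y| ≤ 50.


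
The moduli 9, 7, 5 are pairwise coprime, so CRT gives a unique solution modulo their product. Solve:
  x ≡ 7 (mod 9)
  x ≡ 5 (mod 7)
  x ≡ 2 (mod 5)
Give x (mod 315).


Moduli 9, 7, 5 are pairwise coprime; by CRT there is a unique solution modulo M = 9 · 7 · 5 = 315.
Solve pairwise, accumulating the modulus:
  Start with x ≡ 7 (mod 9).
  Combine with x ≡ 5 (mod 7): since gcd(9, 7) = 1, we get a unique residue mod 63.
    Write x = 7 + 9·t and substitute into x ≡ 5 (mod 7): 9·t ≡ 5 − 7 = -2 (mod 7).
    Reduce coefficients mod 7: 2·t ≡ 5 (mod 7).
    The inverse of 2 mod 7 is 4 (since 2·4 = 8 = 1·7 + 1), so t ≡ 4·5 = 20 ≡ 6 (mod 7).
    Then x = 7 + 9·6 = 61, valid modulo lcm(9, 7) = 63: x ≡ 61 (mod 63).
  Combine with x ≡ 2 (mod 5): since gcd(63, 5) = 1, we get a unique residue mod 315.
    Write x = 61 + 63·t and substitute into x ≡ 2 (mod 5): 63·t ≡ 2 − 61 = -59 (mod 5).
    Reduce coefficients mod 5: 3·t ≡ 1 (mod 5).
    The inverse of 3 mod 5 is 2 (since 3·2 = 6 = 1·5 + 1), so t ≡ 2·1 = 2 ≡ 2 (mod 5).
    Then x = 61 + 63·2 = 187, valid modulo lcm(63, 5) = 315: x ≡ 187 (mod 315).
Verify: 187 mod 9 = 7 ✓, 187 mod 7 = 5 ✓, 187 mod 5 = 2 ✓.

x ≡ 187 (mod 315).


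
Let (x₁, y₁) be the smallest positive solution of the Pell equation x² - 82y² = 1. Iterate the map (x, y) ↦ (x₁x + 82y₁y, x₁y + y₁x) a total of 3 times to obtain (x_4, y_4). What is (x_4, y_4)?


Step 1: Find the fundamental solution (x₁, y₁) of x² - 82y² = 1.
  Expand √82 as a continued fraction. a₀ = ⌊√82⌋ = 9; iterate m_{k+1} = d_k·a_k − m_k, d_{k+1} = (82 − m_{k+1}²)/d_k, a_{k+1} = ⌊(a₀ + m_{k+1})/d_{k+1}⌋ (starting m₀ = 0, d₀ = 1), with convergents p_k = a_k·p_{k-1} + p_{k-2}, q_k = a_k·q_{k-1} + q_{k-2} (p₋₁ = 1, q₋₁ = 0):
  k = 0: a₀ = 9; p₀/q₀ = 9/1; p₀² − 82·q₀² = 81 − 82 = -1.
  k = 1: m = 9, d = 1, a = ⌊(9 + 9)/1⌋ = 18; p/q = (18·9 + 1)/(18·1 + 0) = 163/18; p² − 82·q² = 26569 − 26568 = 1.
  The first convergent with p² − 82·q² = 1 gives the fundamental solution (x₁, y₁) = (163, 18).
Step 2: Apply the recurrence (x_{n+1}, y_{n+1}) = (x₁x_n + 82y₁y_n, x₁y_n + y₁x_n) repeatedly.
  From (x_1, y_1) = (163, 18): x_2 = 163·163 + 82·18·18 = 53137; y_2 = 163·18 + 18·163 = 5868.
  From (x_2, y_2) = (53137, 5868): x_3 = 163·53137 + 82·18·5868 = 17322499; y_3 = 163·5868 + 18·53137 = 1912950.
  From (x_3, y_3) = (17322499, 1912950): x_4 = 163·17322499 + 82·18·1912950 = 5647081537; y_4 = 163·1912950 + 18·17322499 = 623615832.
Step 3: Verify x_4² - 82·y_4² = 31889529885526282369 - 31889529885526282368 = 1 (should be 1). ✓

(x_1, y_1) = (163, 18); (x_4, y_4) = (5647081537, 623615832).


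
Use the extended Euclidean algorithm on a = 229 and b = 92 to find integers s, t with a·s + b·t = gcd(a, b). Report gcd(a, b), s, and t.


Euclidean algorithm on (229, 92) — divide until remainder is 0:
  229 = 2 · 92 + 45
  92 = 2 · 45 + 2
  45 = 22 · 2 + 1
  2 = 2 · 1 + 0
gcd(229, 92) = 1.
Track Bezout coefficients alongside the remainders: start with r₀ = 229 = a·1 + b·0 (s = 1, t = 0) and r₁ = 92 = a·0 + b·1 (s = 0, t = 1); each new remainder r_{k+1} = r_{k-1} − q_k·r_k inherits s_{k+1} = s_{k-1} − q_k·s_k, t_{k+1} = t_{k-1} − q_k·t_k, so r_k = a·s_k + b·t_k at every step:
  q = 2: r = 45, s = 1 − 2·0 = 1, t = 0 − 2·1 = -2  (check: 229·1 + 92·(-2) = 45)
  q = 2: r = 2, s = 0 − 2·1 = -2, t = 1 − 2·(-2) = 5  (check: 229·(-2) + 92·5 = 2)
  q = 22: r = 1, s = 1 − 22·(-2) = 45, t = -2 − 22·5 = -112  (check: 229·45 + 92·(-112) = 1)
The row with r = 1 (the gcd) gives the Bezout coefficients s = 45, t = -112.
Result: 229 · (45) + 92 · (-112) = 1.

gcd(229, 92) = 1; s = 45, t = -112 (check: 229·45 + 92·(-112) = 1).


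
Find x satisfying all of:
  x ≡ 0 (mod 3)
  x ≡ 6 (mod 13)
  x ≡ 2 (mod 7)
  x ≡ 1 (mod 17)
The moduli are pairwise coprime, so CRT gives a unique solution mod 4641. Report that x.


Product of moduli M = 3 · 13 · 7 · 17 = 4641.
Merge one congruence at a time:
  Start: x ≡ 0 (mod 3).
  Combine with x ≡ 6 (mod 13); new modulus lcm = 39.
    Write x = 0 + 3·t and substitute into x ≡ 6 (mod 13): 3·t ≡ 6 − 0 = 6 (mod 13).
    The inverse of 3 mod 13 is 9 (since 3·9 = 27 = 2·13 + 1), so t ≡ 9·6 = 54 ≡ 2 (mod 13).
    Then x = 0 + 3·2 = 6, valid modulo lcm(3, 13) = 39: x ≡ 6 (mod 39).
  Combine with x ≡ 2 (mod 7); new modulus lcm = 273.
    Write x = 6 + 39·t and substitute into x ≡ 2 (mod 7): 39·t ≡ 2 − 6 = -4 (mod 7).
    Reduce coefficients mod 7: 4·t ≡ 3 (mod 7).
    The inverse of 4 mod 7 is 2 (since 4·2 = 8 = 1·7 + 1), so t ≡ 2·3 = 6 ≡ 6 (mod 7).
    Then x = 6 + 39·6 = 240, valid modulo lcm(39, 7) = 273: x ≡ 240 (mod 273).
  Combine with x ≡ 1 (mod 17); new modulus lcm = 4641.
    Write x = 240 + 273·t and substitute into x ≡ 1 (mod 17): 273·t ≡ 1 − 240 = -239 (mod 17).
    Reduce coefficients mod 17: 1·t ≡ 16 (mod 17).
    So t ≡ 16 (mod 17).
    Then x = 240 + 273·16 = 4608, valid modulo lcm(273, 17) = 4641: x ≡ 4608 (mod 4641).
Verify against each original: 4608 mod 3 = 0, 4608 mod 13 = 6, 4608 mod 7 = 2, 4608 mod 17 = 1.

x ≡ 4608 (mod 4641).


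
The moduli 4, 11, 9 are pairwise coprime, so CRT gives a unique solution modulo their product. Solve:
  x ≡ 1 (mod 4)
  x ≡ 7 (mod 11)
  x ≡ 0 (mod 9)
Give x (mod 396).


Moduli 4, 11, 9 are pairwise coprime; by CRT there is a unique solution modulo M = 4 · 11 · 9 = 396.
Solve pairwise, accumulating the modulus:
  Start with x ≡ 1 (mod 4).
  Combine with x ≡ 7 (mod 11): since gcd(4, 11) = 1, we get a unique residue mod 44.
    Write x = 1 + 4·t and substitute into x ≡ 7 (mod 11): 4·t ≡ 7 − 1 = 6 (mod 11).
    The inverse of 4 mod 11 is 3 (since 4·3 = 12 = 1·11 + 1), so t ≡ 3·6 = 18 ≡ 7 (mod 11).
    Then x = 1 + 4·7 = 29, valid modulo lcm(4, 11) = 44: x ≡ 29 (mod 44).
  Combine with x ≡ 0 (mod 9): since gcd(44, 9) = 1, we get a unique residue mod 396.
    Write x = 29 + 44·t and substitute into x ≡ 0 (mod 9): 44·t ≡ 0 − 29 = -29 (mod 9).
    Reduce coefficients mod 9: 8·t ≡ 7 (mod 9).
    The inverse of 8 mod 9 is 8 (since 8·8 = 64 = 7·9 + 1), so t ≡ 8·7 = 56 ≡ 2 (mod 9).
    Then x = 29 + 44·2 = 117, valid modulo lcm(44, 9) = 396: x ≡ 117 (mod 396).
Verify: 117 mod 4 = 1 ✓, 117 mod 11 = 7 ✓, 117 mod 9 = 0 ✓.

x ≡ 117 (mod 396).


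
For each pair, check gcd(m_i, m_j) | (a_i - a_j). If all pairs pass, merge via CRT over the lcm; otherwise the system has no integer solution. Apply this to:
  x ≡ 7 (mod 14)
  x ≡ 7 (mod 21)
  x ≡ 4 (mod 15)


Moduli 14, 21, 15 are not pairwise coprime, so CRT works modulo lcm(m_i) when all pairwise compatibility conditions hold.
Pairwise compatibility: gcd(m_i, m_j) must divide a_i - a_j for every pair.
Merge one congruence at a time:
  Start: x ≡ 7 (mod 14).
  Combine with x ≡ 7 (mod 21): gcd(14, 21) = 7; 7 - 7 = 0, which IS divisible by 7, so compatible.
    Write x = 7 + 14·t and substitute into x ≡ 7 (mod 21): 14·t ≡ 7 − 7 = 0 (mod 21).
    Divide the congruence (and modulus) by g = 7: 2·t ≡ 0 (mod 3).
    The inverse of 2 mod 3 is 2 (since 2·2 = 4 = 1·3 + 1), so t ≡ 2·0 = 0 ≡ 0 (mod 3).
    Then x = 7 + 14·0 = 7, valid modulo lcm(14, 21) = 42: x ≡ 7 (mod 42).
  Combine with x ≡ 4 (mod 15): gcd(42, 15) = 3; 4 - 7 = -3, which IS divisible by 3, so compatible.
    Write x = 7 + 42·t and substitute into x ≡ 4 (mod 15): 42·t ≡ 4 − 7 = -3 (mod 15).
    Divide the congruence (and modulus) by g = 3: 14·t ≡ -1 (mod 5).
    Reduce coefficients mod 5: 4·t ≡ 4 (mod 5).
    The inverse of 4 mod 5 is 4 (since 4·4 = 16 = 3·5 + 1), so t ≡ 4·4 = 16 ≡ 1 (mod 5).
    Then x = 7 + 42·1 = 49, valid modulo lcm(42, 15) = 210: x ≡ 49 (mod 210).
Verify: 49 mod 14 = 7, 49 mod 21 = 7, 49 mod 15 = 4.

x ≡ 49 (mod 210).
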